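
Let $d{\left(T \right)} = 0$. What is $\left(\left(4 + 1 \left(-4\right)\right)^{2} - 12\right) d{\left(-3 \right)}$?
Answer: $0$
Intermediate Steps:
$\left(\left(4 + 1 \left(-4\right)\right)^{2} - 12\right) d{\left(-3 \right)} = \left(\left(4 + 1 \left(-4\right)\right)^{2} - 12\right) 0 = \left(\left(4 - 4\right)^{2} - 12\right) 0 = \left(0^{2} - 12\right) 0 = \left(0 - 12\right) 0 = \left(-12\right) 0 = 0$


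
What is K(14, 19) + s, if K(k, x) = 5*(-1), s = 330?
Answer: 325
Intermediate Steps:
K(k, x) = -5
K(14, 19) + s = -5 + 330 = 325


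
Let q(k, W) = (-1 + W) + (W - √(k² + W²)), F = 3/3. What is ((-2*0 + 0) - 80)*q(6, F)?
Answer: -80 + 80*√37 ≈ 406.62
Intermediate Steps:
F = 1 (F = 3*(⅓) = 1)
q(k, W) = -1 - √(W² + k²) + 2*W (q(k, W) = (-1 + W) + (W - √(W² + k²)) = -1 - √(W² + k²) + 2*W)
((-2*0 + 0) - 80)*q(6, F) = ((-2*0 + 0) - 80)*(-1 - √(1² + 6²) + 2*1) = ((0 + 0) - 80)*(-1 - √(1 + 36) + 2) = (0 - 80)*(-1 - √37 + 2) = -80*(1 - √37) = -80 + 80*√37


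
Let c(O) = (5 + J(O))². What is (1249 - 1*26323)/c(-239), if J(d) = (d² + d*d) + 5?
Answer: -1393/725195528 ≈ -1.9209e-6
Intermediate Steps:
J(d) = 5 + 2*d² (J(d) = (d² + d²) + 5 = 2*d² + 5 = 5 + 2*d²)
c(O) = (10 + 2*O²)² (c(O) = (5 + (5 + 2*O²))² = (10 + 2*O²)²)
(1249 - 1*26323)/c(-239) = (1249 - 1*26323)/((4*(5 + (-239)²)²)) = (1249 - 26323)/((4*(5 + 57121)²)) = -25074/(4*57126²) = -25074/(4*3263379876) = -25074/13053519504 = -25074*1/13053519504 = -1393/725195528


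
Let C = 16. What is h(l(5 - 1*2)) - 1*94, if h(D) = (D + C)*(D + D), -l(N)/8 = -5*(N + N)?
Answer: 122786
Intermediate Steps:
l(N) = 80*N (l(N) = -(-40)*(N + N) = -(-40)*2*N = -(-80)*N = 80*N)
h(D) = 2*D*(16 + D) (h(D) = (D + 16)*(D + D) = (16 + D)*(2*D) = 2*D*(16 + D))
h(l(5 - 1*2)) - 1*94 = 2*(80*(5 - 1*2))*(16 + 80*(5 - 1*2)) - 1*94 = 2*(80*(5 - 2))*(16 + 80*(5 - 2)) - 94 = 2*(80*3)*(16 + 80*3) - 94 = 2*240*(16 + 240) - 94 = 2*240*256 - 94 = 122880 - 94 = 122786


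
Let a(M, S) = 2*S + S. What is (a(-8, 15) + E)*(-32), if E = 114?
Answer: -5088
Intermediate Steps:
a(M, S) = 3*S
(a(-8, 15) + E)*(-32) = (3*15 + 114)*(-32) = (45 + 114)*(-32) = 159*(-32) = -5088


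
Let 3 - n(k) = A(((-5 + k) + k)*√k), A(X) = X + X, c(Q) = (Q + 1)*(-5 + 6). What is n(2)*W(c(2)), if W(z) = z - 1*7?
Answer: -12 - 8*√2 ≈ -23.314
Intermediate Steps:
c(Q) = 1 + Q (c(Q) = (1 + Q)*1 = 1 + Q)
A(X) = 2*X
n(k) = 3 - 2*√k*(-5 + 2*k) (n(k) = 3 - 2*((-5 + k) + k)*√k = 3 - 2*(-5 + 2*k)*√k = 3 - 2*√k*(-5 + 2*k))
W(z) = -7 + z (W(z) = z - 7 = -7 + z)
n(2)*W(c(2)) = (3 + √2*(10 - 4*2))*(-7 + (1 + 2)) = (3 + √2*(10 - 8))*(-7 + 3) = (3 + √2*2)*(-4) = (3 + 2*√2)*(-4) = -12 - 8*√2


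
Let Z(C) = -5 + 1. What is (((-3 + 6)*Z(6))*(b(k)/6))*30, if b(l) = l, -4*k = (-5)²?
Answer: 375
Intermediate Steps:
k = -25/4 (k = -¼*(-5)² = -¼*25 = -25/4 ≈ -6.2500)
Z(C) = -4
(((-3 + 6)*Z(6))*(b(k)/6))*30 = (((-3 + 6)*(-4))*(-25/4/6))*30 = ((3*(-4))*(-25/4*⅙))*30 = -12*(-25/24)*30 = (25/2)*30 = 375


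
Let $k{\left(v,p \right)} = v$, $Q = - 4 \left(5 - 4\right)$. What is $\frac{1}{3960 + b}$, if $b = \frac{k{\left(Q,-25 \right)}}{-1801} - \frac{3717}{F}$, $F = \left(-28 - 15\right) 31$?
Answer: $\frac{2400733}{9513602329} \approx 0.00025235$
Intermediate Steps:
$Q = -4$ ($Q = \left(-4\right) 1 = -4$)
$F = -1333$ ($F = \left(-43\right) 31 = -1333$)
$b = \frac{6699649}{2400733}$ ($b = - \frac{4}{-1801} - \frac{3717}{-1333} = \left(-4\right) \left(- \frac{1}{1801}\right) - - \frac{3717}{1333} = \frac{4}{1801} + \frac{3717}{1333} = \frac{6699649}{2400733} \approx 2.7907$)
$\frac{1}{3960 + b} = \frac{1}{3960 + \frac{6699649}{2400733}} = \frac{1}{\frac{9513602329}{2400733}} = \frac{2400733}{9513602329}$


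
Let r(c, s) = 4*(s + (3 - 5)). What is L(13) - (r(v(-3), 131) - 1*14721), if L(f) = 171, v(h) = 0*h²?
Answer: 14376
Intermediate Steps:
v(h) = 0
r(c, s) = -8 + 4*s (r(c, s) = 4*(s - 2) = 4*(-2 + s) = -8 + 4*s)
L(13) - (r(v(-3), 131) - 1*14721) = 171 - ((-8 + 4*131) - 1*14721) = 171 - ((-8 + 524) - 14721) = 171 - (516 - 14721) = 171 - 1*(-14205) = 171 + 14205 = 14376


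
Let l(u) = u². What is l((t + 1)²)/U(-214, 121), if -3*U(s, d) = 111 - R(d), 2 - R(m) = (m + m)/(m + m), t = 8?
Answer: -19683/110 ≈ -178.94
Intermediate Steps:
R(m) = 1 (R(m) = 2 - (m + m)/(m + m) = 2 - 2*m/(2*m) = 2 - 2*m*1/(2*m) = 2 - 1*1 = 2 - 1 = 1)
U(s, d) = -110/3 (U(s, d) = -(111 - 1*1)/3 = -(111 - 1)/3 = -⅓*110 = -110/3)
l((t + 1)²)/U(-214, 121) = ((8 + 1)²)²/(-110/3) = (9²)²*(-3/110) = 81²*(-3/110) = 6561*(-3/110) = -19683/110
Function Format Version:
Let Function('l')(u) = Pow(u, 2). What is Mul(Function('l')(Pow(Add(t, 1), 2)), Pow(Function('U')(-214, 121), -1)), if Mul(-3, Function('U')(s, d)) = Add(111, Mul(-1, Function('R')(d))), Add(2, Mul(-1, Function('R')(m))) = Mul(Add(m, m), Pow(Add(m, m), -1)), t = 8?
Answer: Rational(-19683, 110) ≈ -178.94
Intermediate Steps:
Function('R')(m) = 1 (Function('R')(m) = Add(2, Mul(-1, Mul(Add(m, m), Pow(Add(m, m), -1)))) = Add(2, Mul(-1, Mul(Mul(2, m), Pow(Mul(2, m), -1)))) = Add(2, Mul(-1, Mul(Mul(2, m), Mul(Rational(1, 2), Pow(m, -1))))) = Add(2, Mul(-1, 1)) = Add(2, -1) = 1)
Function('U')(s, d) = Rational(-110, 3) (Function('U')(s, d) = Mul(Rational(-1, 3), Add(111, Mul(-1, 1))) = Mul(Rational(-1, 3), Add(111, -1)) = Mul(Rational(-1, 3), 110) = Rational(-110, 3))
Mul(Function('l')(Pow(Add(t, 1), 2)), Pow(Function('U')(-214, 121), -1)) = Mul(Pow(Pow(Add(8, 1), 2), 2), Pow(Rational(-110, 3), -1)) = Mul(Pow(Pow(9, 2), 2), Rational(-3, 110)) = Mul(Pow(81, 2), Rational(-3, 110)) = Mul(6561, Rational(-3, 110)) = Rational(-19683, 110)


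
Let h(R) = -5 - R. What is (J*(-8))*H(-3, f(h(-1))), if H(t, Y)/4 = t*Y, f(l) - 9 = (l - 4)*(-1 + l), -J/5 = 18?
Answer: -423360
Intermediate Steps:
J = -90 (J = -5*18 = -90)
f(l) = 9 + (-1 + l)*(-4 + l) (f(l) = 9 + (l - 4)*(-1 + l) = 9 + (-4 + l)*(-1 + l) = 9 + (-1 + l)*(-4 + l))
H(t, Y) = 4*Y*t (H(t, Y) = 4*(t*Y) = 4*(Y*t) = 4*Y*t)
(J*(-8))*H(-3, f(h(-1))) = (-90*(-8))*(4*(13 + (-5 - 1*(-1))² - 5*(-5 - 1*(-1)))*(-3)) = 720*(4*(13 + (-5 + 1)² - 5*(-5 + 1))*(-3)) = 720*(4*(13 + (-4)² - 5*(-4))*(-3)) = 720*(4*(13 + 16 + 20)*(-3)) = 720*(4*49*(-3)) = 720*(-588) = -423360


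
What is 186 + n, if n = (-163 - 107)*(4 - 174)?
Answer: 46086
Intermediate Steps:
n = 45900 (n = -270*(-170) = 45900)
186 + n = 186 + 45900 = 46086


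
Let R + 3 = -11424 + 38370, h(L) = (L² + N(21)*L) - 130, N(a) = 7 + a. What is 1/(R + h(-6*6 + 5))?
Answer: 1/26906 ≈ 3.7166e-5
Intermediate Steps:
h(L) = -130 + L² + 28*L (h(L) = (L² + (7 + 21)*L) - 130 = (L² + 28*L) - 130 = -130 + L² + 28*L)
R = 26943 (R = -3 + (-11424 + 38370) = -3 + 26946 = 26943)
1/(R + h(-6*6 + 5)) = 1/(26943 + (-130 + (-6*6 + 5)² + 28*(-6*6 + 5))) = 1/(26943 + (-130 + (-36 + 5)² + 28*(-36 + 5))) = 1/(26943 + (-130 + (-31)² + 28*(-31))) = 1/(26943 + (-130 + 961 - 868)) = 1/(26943 - 37) = 1/26906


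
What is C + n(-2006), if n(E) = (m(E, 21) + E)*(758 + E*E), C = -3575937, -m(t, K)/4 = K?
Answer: -8415395397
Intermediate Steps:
m(t, K) = -4*K
n(E) = (-84 + E)*(758 + E²) (n(E) = (-4*21 + E)*(758 + E*E) = (-84 + E)*(758 + E²))
C + n(-2006) = -3575937 + (-63672 + (-2006)³ - 84*(-2006)² + 758*(-2006)) = -3575937 + (-63672 - 8072216216 - 84*4024036 - 1520548) = -3575937 + (-63672 - 8072216216 - 338019024 - 1520548) = -3575937 - 8411819460 = -8415395397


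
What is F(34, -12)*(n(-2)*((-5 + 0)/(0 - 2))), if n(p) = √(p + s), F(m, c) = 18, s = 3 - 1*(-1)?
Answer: 45*√2 ≈ 63.640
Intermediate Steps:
s = 4 (s = 3 + 1 = 4)
n(p) = √(4 + p) (n(p) = √(p + 4) = √(4 + p))
F(34, -12)*(n(-2)*((-5 + 0)/(0 - 2))) = 18*(√(4 - 2)*((-5 + 0)/(0 - 2))) = 18*(√2*(-5/(-2))) = 18*(√2*(-5*(-½))) = 18*(√2*(5/2)) = 18*(5*√2/2) = 45*√2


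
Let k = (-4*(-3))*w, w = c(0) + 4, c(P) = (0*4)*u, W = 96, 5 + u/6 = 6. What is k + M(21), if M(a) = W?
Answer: 144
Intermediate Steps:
u = 6 (u = -30 + 6*6 = -30 + 36 = 6)
M(a) = 96
c(P) = 0 (c(P) = (0*4)*6 = 0*6 = 0)
w = 4 (w = 0 + 4 = 4)
k = 48 (k = -4*(-3)*4 = 12*4 = 48)
k + M(21) = 48 + 96 = 144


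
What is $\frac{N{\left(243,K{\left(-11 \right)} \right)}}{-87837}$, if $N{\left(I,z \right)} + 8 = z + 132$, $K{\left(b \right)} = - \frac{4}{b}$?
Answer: $- \frac{24}{16951} \approx -0.0014158$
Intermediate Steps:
$N{\left(I,z \right)} = 124 + z$ ($N{\left(I,z \right)} = -8 + \left(z + 132\right) = -8 + \left(132 + z\right) = 124 + z$)
$\frac{N{\left(243,K{\left(-11 \right)} \right)}}{-87837} = \frac{124 - \frac{4}{-11}}{-87837} = \left(124 - - \frac{4}{11}\right) \left(- \frac{1}{87837}\right) = \left(124 + \frac{4}{11}\right) \left(- \frac{1}{87837}\right) = \frac{1368}{11} \left(- \frac{1}{87837}\right) = - \frac{24}{16951}$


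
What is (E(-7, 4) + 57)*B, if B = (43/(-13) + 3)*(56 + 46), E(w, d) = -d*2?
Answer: -19992/13 ≈ -1537.8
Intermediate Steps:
E(w, d) = -2*d
B = -408/13 (B = (43*(-1/13) + 3)*102 = (-43/13 + 3)*102 = -4/13*102 = -408/13 ≈ -31.385)
(E(-7, 4) + 57)*B = (-2*4 + 57)*(-408/13) = (-8 + 57)*(-408/13) = 49*(-408/13) = -19992/13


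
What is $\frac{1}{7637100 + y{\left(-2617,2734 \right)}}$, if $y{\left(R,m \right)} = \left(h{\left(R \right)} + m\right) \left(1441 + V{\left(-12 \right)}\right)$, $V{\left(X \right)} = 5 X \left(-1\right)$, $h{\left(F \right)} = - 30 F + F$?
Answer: $\frac{1}{125656227} \approx 7.9582 \cdot 10^{-9}$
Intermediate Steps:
$h{\left(F \right)} = - 29 F$
$V{\left(X \right)} = - 5 X$
$y{\left(R,m \right)} = - 43529 R + 1501 m$ ($y{\left(R,m \right)} = \left(- 29 R + m\right) \left(1441 - -60\right) = \left(m - 29 R\right) \left(1441 + 60\right) = \left(m - 29 R\right) 1501 = - 43529 R + 1501 m$)
$\frac{1}{7637100 + y{\left(-2617,2734 \right)}} = \frac{1}{7637100 + \left(\left(-43529\right) \left(-2617\right) + 1501 \cdot 2734\right)} = \frac{1}{7637100 + \left(113915393 + 4103734\right)} = \frac{1}{7637100 + 118019127} = \frac{1}{125656227}$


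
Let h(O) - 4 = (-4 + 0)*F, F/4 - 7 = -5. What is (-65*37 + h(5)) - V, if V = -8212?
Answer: 5779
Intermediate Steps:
F = 8 (F = 28 + 4*(-5) = 28 - 20 = 8)
h(O) = -28 (h(O) = 4 + (-4 + 0)*8 = 4 - 4*8 = 4 - 32 = -28)
(-65*37 + h(5)) - V = (-65*37 - 28) - 1*(-8212) = (-2405 - 28) + 8212 = -2433 + 8212 = 5779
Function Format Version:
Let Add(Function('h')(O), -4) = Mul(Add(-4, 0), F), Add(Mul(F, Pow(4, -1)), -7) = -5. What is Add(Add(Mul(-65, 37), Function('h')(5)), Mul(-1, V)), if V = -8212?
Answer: 5779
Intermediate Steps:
F = 8 (F = Add(28, Mul(4, -5)) = Add(28, -20) = 8)
Function('h')(O) = -28 (Function('h')(O) = Add(4, Mul(Add(-4, 0), 8)) = Add(4, Mul(-4, 8)) = Add(4, -32) = -28)
Add(Add(Mul(-65, 37), Function('h')(5)), Mul(-1, V)) = Add(Add(Mul(-65, 37), -28), Mul(-1, -8212)) = Add(Add(-2405, -28), 8212) = Add(-2433, 8212) = 5779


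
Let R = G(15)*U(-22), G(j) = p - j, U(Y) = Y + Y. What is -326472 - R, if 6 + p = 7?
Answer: -327088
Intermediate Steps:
U(Y) = 2*Y
p = 1 (p = -6 + 7 = 1)
G(j) = 1 - j
R = 616 (R = (1 - 1*15)*(2*(-22)) = (1 - 15)*(-44) = -14*(-44) = 616)
-326472 - R = -326472 - 1*616 = -326472 - 616 = -327088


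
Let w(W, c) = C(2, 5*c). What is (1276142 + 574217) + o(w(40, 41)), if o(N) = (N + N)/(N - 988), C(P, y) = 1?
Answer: 1826304331/987 ≈ 1.8504e+6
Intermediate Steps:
w(W, c) = 1
o(N) = 2*N/(-988 + N) (o(N) = (2*N)/(-988 + N) = 2*N/(-988 + N))
(1276142 + 574217) + o(w(40, 41)) = (1276142 + 574217) + 2*1/(-988 + 1) = 1850359 + 2*1/(-987) = 1850359 + 2*1*(-1/987) = 1850359 - 2/987 = 1826304331/987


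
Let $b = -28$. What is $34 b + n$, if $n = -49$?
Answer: $-1001$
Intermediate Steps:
$34 b + n = 34 \left(-28\right) - 49 = -952 - 49 = -1001$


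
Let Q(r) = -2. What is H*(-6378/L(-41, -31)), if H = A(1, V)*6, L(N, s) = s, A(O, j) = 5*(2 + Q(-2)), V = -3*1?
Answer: 0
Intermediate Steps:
V = -3
A(O, j) = 0 (A(O, j) = 5*(2 - 2) = 5*0 = 0)
H = 0 (H = 0*6 = 0)
H*(-6378/L(-41, -31)) = 0*(-6378/(-31)) = 0*(-6378*(-1/31)) = 0*(6378/31) = 0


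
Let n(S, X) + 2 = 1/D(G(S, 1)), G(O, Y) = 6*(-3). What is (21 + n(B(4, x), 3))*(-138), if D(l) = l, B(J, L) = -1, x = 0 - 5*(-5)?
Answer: -7843/3 ≈ -2614.3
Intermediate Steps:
x = 25 (x = 0 + 25 = 25)
G(O, Y) = -18
n(S, X) = -37/18 (n(S, X) = -2 + 1/(-18) = -2 - 1/18 = -37/18)
(21 + n(B(4, x), 3))*(-138) = (21 - 37/18)*(-138) = (341/18)*(-138) = -7843/3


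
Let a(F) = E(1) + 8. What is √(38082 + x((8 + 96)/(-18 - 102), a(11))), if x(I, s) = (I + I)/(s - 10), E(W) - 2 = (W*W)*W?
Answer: 2*√2142015/15 ≈ 195.14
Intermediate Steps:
E(W) = 2 + W³ (E(W) = 2 + (W*W)*W = 2 + W²*W = 2 + W³)
a(F) = 11 (a(F) = (2 + 1³) + 8 = (2 + 1) + 8 = 3 + 8 = 11)
x(I, s) = 2*I/(-10 + s) (x(I, s) = (2*I)/(-10 + s) = 2*I/(-10 + s))
√(38082 + x((8 + 96)/(-18 - 102), a(11))) = √(38082 + 2*((8 + 96)/(-18 - 102))/(-10 + 11)) = √(38082 + 2*(104/(-120))/1) = √(38082 + 2*(104*(-1/120))*1) = √(38082 + 2*(-13/15)*1) = √(38082 - 26/15) = √(571204/15) = 2*√2142015/15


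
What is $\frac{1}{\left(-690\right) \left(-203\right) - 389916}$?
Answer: $- \frac{1}{249846} \approx -4.0025 \cdot 10^{-6}$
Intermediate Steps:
$\frac{1}{\left(-690\right) \left(-203\right) - 389916} = \frac{1}{140070 - 389916} = \frac{1}{-249846} = - \frac{1}{249846}$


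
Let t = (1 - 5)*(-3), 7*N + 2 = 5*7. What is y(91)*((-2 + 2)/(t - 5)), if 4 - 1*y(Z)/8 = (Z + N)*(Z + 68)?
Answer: 0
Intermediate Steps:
N = 33/7 (N = -2/7 + (5*7)/7 = -2/7 + (1/7)*35 = -2/7 + 5 = 33/7 ≈ 4.7143)
t = 12 (t = -4*(-3) = 12)
y(Z) = 32 - 8*(68 + Z)*(33/7 + Z) (y(Z) = 32 - 8*(Z + 33/7)*(Z + 68) = 32 - 8*(33/7 + Z)*(68 + Z) = 32 - 8*(68 + Z)*(33/7 + Z))
y(91)*((-2 + 2)/(t - 5)) = (-17728/7 - 8*91**2 - 4072/7*91)*((-2 + 2)/(12 - 5)) = (-17728/7 - 8*8281 - 52936)*(0/7) = (-17728/7 - 66248 - 52936)*(0*(1/7)) = -852016/7*0 = 0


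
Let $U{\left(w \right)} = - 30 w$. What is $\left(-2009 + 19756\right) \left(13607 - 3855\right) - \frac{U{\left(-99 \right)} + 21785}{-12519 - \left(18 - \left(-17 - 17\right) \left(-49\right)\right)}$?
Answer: $\frac{1881430340779}{10871} \approx 1.7307 \cdot 10^{8}$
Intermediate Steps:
$\left(-2009 + 19756\right) \left(13607 - 3855\right) - \frac{U{\left(-99 \right)} + 21785}{-12519 - \left(18 - \left(-17 - 17\right) \left(-49\right)\right)} = \left(-2009 + 19756\right) \left(13607 - 3855\right) - \frac{\left(-30\right) \left(-99\right) + 21785}{-12519 - \left(18 - \left(-17 - 17\right) \left(-49\right)\right)} = 17747 \cdot 9752 - \frac{2970 + 21785}{-12519 - -1648} = 173068744 - \frac{24755}{-12519 + \left(-18 + 1666\right)} = 173068744 - \frac{24755}{-12519 + 1648} = 173068744 - \frac{24755}{-10871} = 173068744 - 24755 \left(- \frac{1}{10871}\right) = 173068744 - - \frac{24755}{10871} = 173068744 + \frac{24755}{10871} = \frac{1881430340779}{10871}$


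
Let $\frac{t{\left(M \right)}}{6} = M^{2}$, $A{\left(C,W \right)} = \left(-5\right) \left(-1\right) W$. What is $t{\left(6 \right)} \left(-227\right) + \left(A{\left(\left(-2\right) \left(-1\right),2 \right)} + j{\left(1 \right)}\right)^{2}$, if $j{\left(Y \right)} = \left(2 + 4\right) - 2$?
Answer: $-48836$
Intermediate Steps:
$A{\left(C,W \right)} = 5 W$
$j{\left(Y \right)} = 4$ ($j{\left(Y \right)} = 6 - 2 = 4$)
$t{\left(M \right)} = 6 M^{2}$
$t{\left(6 \right)} \left(-227\right) + \left(A{\left(\left(-2\right) \left(-1\right),2 \right)} + j{\left(1 \right)}\right)^{2} = 6 \cdot 6^{2} \left(-227\right) + \left(5 \cdot 2 + 4\right)^{2} = 6 \cdot 36 \left(-227\right) + \left(10 + 4\right)^{2} = 216 \left(-227\right) + 14^{2} = -49032 + 196 = -48836$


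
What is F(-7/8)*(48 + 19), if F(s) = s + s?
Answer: -469/4 ≈ -117.25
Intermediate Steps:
F(s) = 2*s
F(-7/8)*(48 + 19) = (2*(-7/8))*(48 + 19) = (2*(-7*⅛))*67 = (2*(-7/8))*67 = -7/4*67 = -469/4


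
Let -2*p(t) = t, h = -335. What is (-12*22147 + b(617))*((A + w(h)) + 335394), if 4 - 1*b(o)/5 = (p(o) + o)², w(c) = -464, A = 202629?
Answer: -1594626306339/4 ≈ -3.9866e+11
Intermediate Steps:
p(t) = -t/2
b(o) = 20 - 5*o²/4 (b(o) = 20 - 5*(-o/2 + o)² = 20 - 5*o²/4)
(-12*22147 + b(617))*((A + w(h)) + 335394) = (-12*22147 + (20 - 5/4*617²))*((202629 - 464) + 335394) = (-265764 + (20 - 5/4*380689))*(202165 + 335394) = (-265764 + (20 - 1903445/4))*537559 = (-265764 - 1903365/4)*537559 = -2966421/4*537559 = -1594626306339/4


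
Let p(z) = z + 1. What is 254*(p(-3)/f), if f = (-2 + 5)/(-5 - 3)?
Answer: 4064/3 ≈ 1354.7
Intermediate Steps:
p(z) = 1 + z
f = -3/8 (f = 3/(-8) = 3*(-⅛) = -3/8 ≈ -0.37500)
254*(p(-3)/f) = 254*((1 - 3)/(-3/8)) = 254*(-2*(-8/3)) = 254*(16/3) = 4064/3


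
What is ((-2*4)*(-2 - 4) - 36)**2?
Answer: 144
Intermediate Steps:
((-2*4)*(-2 - 4) - 36)**2 = (-8*(-6) - 36)**2 = (48 - 36)**2 = 12**2 = 144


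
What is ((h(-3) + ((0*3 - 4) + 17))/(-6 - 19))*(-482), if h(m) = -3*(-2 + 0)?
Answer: 9158/25 ≈ 366.32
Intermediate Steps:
h(m) = 6 (h(m) = -3*(-2) = 6)
((h(-3) + ((0*3 - 4) + 17))/(-6 - 19))*(-482) = ((6 + ((0*3 - 4) + 17))/(-6 - 19))*(-482) = ((6 + ((0 - 4) + 17))/(-25))*(-482) = ((6 + (-4 + 17))*(-1/25))*(-482) = ((6 + 13)*(-1/25))*(-482) = (19*(-1/25))*(-482) = -19/25*(-482) = 9158/25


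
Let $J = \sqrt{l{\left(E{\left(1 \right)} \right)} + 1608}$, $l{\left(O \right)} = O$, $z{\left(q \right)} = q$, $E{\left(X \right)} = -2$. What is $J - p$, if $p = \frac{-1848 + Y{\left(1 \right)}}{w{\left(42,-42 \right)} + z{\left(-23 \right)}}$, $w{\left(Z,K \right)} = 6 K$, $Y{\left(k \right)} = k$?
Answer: $- \frac{1847}{275} + \sqrt{1606} \approx 33.359$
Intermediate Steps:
$J = \sqrt{1606}$ ($J = \sqrt{-2 + 1608} = \sqrt{1606} \approx 40.075$)
$p = \frac{1847}{275}$ ($p = \frac{-1848 + 1}{6 \left(-42\right) - 23} = - \frac{1847}{-252 - 23} = - \frac{1847}{-275} = \left(-1847\right) \left(- \frac{1}{275}\right) = \frac{1847}{275} \approx 6.7164$)
$J - p = \sqrt{1606} - \frac{1847}{275} = - \frac{1847}{275} + \sqrt{1606}$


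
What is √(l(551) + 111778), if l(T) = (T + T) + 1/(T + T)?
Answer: 3*√15231324958/1102 ≈ 335.98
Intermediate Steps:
l(T) = 1/(2*T) + 2*T (l(T) = 2*T + 1/(2*T) = 1/(2*T) + 2*T)
√(l(551) + 111778) = √(((½)/551 + 2*551) + 111778) = √(((½)*(1/551) + 1102) + 111778) = √((1/1102 + 1102) + 111778) = √(1214405/1102 + 111778) = √(124393761/1102) = 3*√15231324958/1102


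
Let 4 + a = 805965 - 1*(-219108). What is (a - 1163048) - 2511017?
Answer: -2648996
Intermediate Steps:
a = 1025069 (a = -4 + (805965 - 1*(-219108)) = -4 + (805965 + 219108) = -4 + 1025073 = 1025069)
(a - 1163048) - 2511017 = (1025069 - 1163048) - 2511017 = -137979 - 2511017 = -2648996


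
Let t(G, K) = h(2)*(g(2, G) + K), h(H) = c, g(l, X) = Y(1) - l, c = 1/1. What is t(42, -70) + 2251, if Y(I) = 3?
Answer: 2182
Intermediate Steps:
c = 1 (c = 1*1 = 1)
g(l, X) = 3 - l
h(H) = 1
t(G, K) = 1 + K (t(G, K) = 1*((3 - 1*2) + K) = 1*((3 - 2) + K) = 1*(1 + K) = 1 + K)
t(42, -70) + 2251 = (1 - 70) + 2251 = -69 + 2251 = 2182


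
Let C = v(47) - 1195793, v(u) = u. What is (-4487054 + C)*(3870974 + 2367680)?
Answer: -35453022951200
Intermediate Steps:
C = -1195746 (C = 47 - 1195793 = -1195746)
(-4487054 + C)*(3870974 + 2367680) = (-4487054 - 1195746)*(3870974 + 2367680) = -5682800*6238654 = -35453022951200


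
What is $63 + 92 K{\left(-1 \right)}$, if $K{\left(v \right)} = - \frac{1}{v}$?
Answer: $155$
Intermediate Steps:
$63 + 92 K{\left(-1 \right)} = 63 + 92 \left(- \frac{1}{-1}\right) = 63 + 92 \left(\left(-1\right) \left(-1\right)\right) = 63 + 92 \cdot 1 = 63 + 92 = 155$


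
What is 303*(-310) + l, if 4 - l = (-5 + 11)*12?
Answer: -93998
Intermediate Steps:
l = -68 (l = 4 - (-5 + 11)*12 = 4 - 6*12 = 4 - 1*72 = 4 - 72 = -68)
303*(-310) + l = 303*(-310) - 68 = -93930 - 68 = -93998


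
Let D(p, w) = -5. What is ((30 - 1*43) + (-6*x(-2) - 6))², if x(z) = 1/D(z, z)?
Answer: 7921/25 ≈ 316.84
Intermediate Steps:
x(z) = -⅕ (x(z) = 1/(-5) = -⅕)
((30 - 1*43) + (-6*x(-2) - 6))² = ((30 - 1*43) + (-6*(-⅕) - 6))² = ((30 - 43) + (6/5 - 6))² = (-13 - 24/5)² = (-89/5)² = 7921/25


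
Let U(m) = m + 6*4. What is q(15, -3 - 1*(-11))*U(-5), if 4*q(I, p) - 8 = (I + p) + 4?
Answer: 665/4 ≈ 166.25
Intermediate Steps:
U(m) = 24 + m (U(m) = m + 24 = 24 + m)
q(I, p) = 3 + I/4 + p/4 (q(I, p) = 2 + ((I + p) + 4)/4 = 2 + (4 + I + p)/4 = 2 + (1 + I/4 + p/4) = 3 + I/4 + p/4)
q(15, -3 - 1*(-11))*U(-5) = (3 + (¼)*15 + (-3 - 1*(-11))/4)*(24 - 5) = (3 + 15/4 + (-3 + 11)/4)*19 = (3 + 15/4 + (¼)*8)*19 = (3 + 15/4 + 2)*19 = (35/4)*19 = 665/4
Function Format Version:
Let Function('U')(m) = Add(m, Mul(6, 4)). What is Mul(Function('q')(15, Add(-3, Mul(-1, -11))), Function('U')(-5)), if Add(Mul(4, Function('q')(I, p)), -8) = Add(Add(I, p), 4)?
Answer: Rational(665, 4) ≈ 166.25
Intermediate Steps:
Function('U')(m) = Add(24, m) (Function('U')(m) = Add(m, 24) = Add(24, m))
Function('q')(I, p) = Add(3, Mul(Rational(1, 4), I), Mul(Rational(1, 4), p)) (Function('q')(I, p) = Add(2, Mul(Rational(1, 4), Add(Add(I, p), 4))) = Add(2, Mul(Rational(1, 4), Add(4, I, p))) = Add(2, Add(1, Mul(Rational(1, 4), I), Mul(Rational(1, 4), p))) = Add(3, Mul(Rational(1, 4), I), Mul(Rational(1, 4), p)))
Mul(Function('q')(15, Add(-3, Mul(-1, -11))), Function('U')(-5)) = Mul(Add(3, Mul(Rational(1, 4), 15), Mul(Rational(1, 4), Add(-3, Mul(-1, -11)))), Add(24, -5)) = Mul(Add(3, Rational(15, 4), Mul(Rational(1, 4), Add(-3, 11))), 19) = Mul(Add(3, Rational(15, 4), Mul(Rational(1, 4), 8)), 19) = Mul(Add(3, Rational(15, 4), 2), 19) = Mul(Rational(35, 4), 19) = Rational(665, 4)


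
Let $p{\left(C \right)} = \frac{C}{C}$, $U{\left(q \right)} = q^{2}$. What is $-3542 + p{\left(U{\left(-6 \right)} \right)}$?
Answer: $-3541$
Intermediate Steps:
$p{\left(C \right)} = 1$
$-3542 + p{\left(U{\left(-6 \right)} \right)} = -3542 + 1 = -3541$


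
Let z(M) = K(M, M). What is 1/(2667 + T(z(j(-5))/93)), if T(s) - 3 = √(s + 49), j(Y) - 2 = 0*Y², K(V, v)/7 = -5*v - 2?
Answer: 27590/73664803 - √46221/220994409 ≈ 0.00037356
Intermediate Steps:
K(V, v) = -14 - 35*v (K(V, v) = 7*(-5*v - 2) = 7*(-2 - 5*v) = -14 - 35*v)
j(Y) = 2 (j(Y) = 2 + 0*Y² = 2 + 0 = 2)
z(M) = -14 - 35*M
T(s) = 3 + √(49 + s) (T(s) = 3 + √(s + 49) = 3 + √(49 + s))
1/(2667 + T(z(j(-5))/93)) = 1/(2667 + (3 + √(49 + (-14 - 35*2)/93))) = 1/(2667 + (3 + √(49 + (-14 - 70)*(1/93)))) = 1/(2667 + (3 + √(49 - 84*1/93))) = 1/(2667 + (3 + √(49 - 28/31))) = 1/(2667 + (3 + √(1491/31))) = 1/(2667 + (3 + √46221/31)) = 1/(2670 + √46221/31)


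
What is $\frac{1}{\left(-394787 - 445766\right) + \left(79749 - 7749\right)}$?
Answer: $- \frac{1}{768553} \approx -1.3011 \cdot 10^{-6}$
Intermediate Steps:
$\frac{1}{\left(-394787 - 445766\right) + \left(79749 - 7749\right)} = \frac{1}{-840553 + 72000} = \frac{1}{-768553} = - \frac{1}{768553}$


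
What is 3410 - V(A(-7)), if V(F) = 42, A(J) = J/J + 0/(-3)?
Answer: 3368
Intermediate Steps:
A(J) = 1 (A(J) = 1 + 0*(-⅓) = 1 + 0 = 1)
3410 - V(A(-7)) = 3410 - 1*42 = 3410 - 42 = 3368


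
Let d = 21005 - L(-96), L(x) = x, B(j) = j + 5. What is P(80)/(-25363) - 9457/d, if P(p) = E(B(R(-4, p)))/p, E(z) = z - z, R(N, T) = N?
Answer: -9457/21101 ≈ -0.44818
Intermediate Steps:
B(j) = 5 + j
E(z) = 0
P(p) = 0 (P(p) = 0/p = 0)
d = 21101 (d = 21005 - 1*(-96) = 21005 + 96 = 21101)
P(80)/(-25363) - 9457/d = 0/(-25363) - 9457/21101 = 0*(-1/25363) - 9457*1/21101 = 0 - 9457/21101 = -9457/21101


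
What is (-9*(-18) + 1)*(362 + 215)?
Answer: 94051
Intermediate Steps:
(-9*(-18) + 1)*(362 + 215) = (162 + 1)*577 = 163*577 = 94051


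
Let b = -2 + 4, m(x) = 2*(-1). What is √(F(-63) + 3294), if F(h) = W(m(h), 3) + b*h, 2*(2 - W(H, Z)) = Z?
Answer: √12674/2 ≈ 56.289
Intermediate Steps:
m(x) = -2
W(H, Z) = 2 - Z/2
b = 2
F(h) = ½ + 2*h (F(h) = (2 - ½*3) + 2*h = (2 - 3/2) + 2*h = ½ + 2*h)
√(F(-63) + 3294) = √((½ + 2*(-63)) + 3294) = √((½ - 126) + 3294) = √(-251/2 + 3294) = √(6337/2) = √12674/2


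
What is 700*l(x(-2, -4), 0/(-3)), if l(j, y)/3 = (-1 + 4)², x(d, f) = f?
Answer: 18900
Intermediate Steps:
l(j, y) = 27 (l(j, y) = 3*(-1 + 4)² = 3*3² = 3*9 = 27)
700*l(x(-2, -4), 0/(-3)) = 700*27 = 18900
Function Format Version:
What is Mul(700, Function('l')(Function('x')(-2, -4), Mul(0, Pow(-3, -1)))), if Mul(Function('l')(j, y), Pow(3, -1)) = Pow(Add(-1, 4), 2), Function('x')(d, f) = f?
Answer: 18900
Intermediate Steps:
Function('l')(j, y) = 27 (Function('l')(j, y) = Mul(3, Pow(Add(-1, 4), 2)) = Mul(3, Pow(3, 2)) = Mul(3, 9) = 27)
Mul(700, Function('l')(Function('x')(-2, -4), Mul(0, Pow(-3, -1)))) = Mul(700, 27) = 18900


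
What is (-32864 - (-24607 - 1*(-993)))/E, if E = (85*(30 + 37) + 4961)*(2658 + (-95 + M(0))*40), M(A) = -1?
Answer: 125/170208 ≈ 0.00073440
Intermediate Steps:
E = -12595392 (E = (85*(30 + 37) + 4961)*(2658 + (-95 - 1)*40) = (85*67 + 4961)*(2658 - 96*40) = (5695 + 4961)*(2658 - 3840) = 10656*(-1182) = -12595392)
(-32864 - (-24607 - 1*(-993)))/E = (-32864 - (-24607 - 1*(-993)))/(-12595392) = (-32864 - (-24607 + 993))*(-1/12595392) = (-32864 - 1*(-23614))*(-1/12595392) = (-32864 + 23614)*(-1/12595392) = -9250*(-1/12595392) = 125/170208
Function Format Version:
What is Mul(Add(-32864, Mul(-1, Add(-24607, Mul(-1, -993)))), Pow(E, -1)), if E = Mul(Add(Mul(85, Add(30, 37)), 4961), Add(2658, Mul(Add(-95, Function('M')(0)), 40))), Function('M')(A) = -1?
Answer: Rational(125, 170208) ≈ 0.00073440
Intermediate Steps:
E = -12595392 (E = Mul(Add(Mul(85, Add(30, 37)), 4961), Add(2658, Mul(Add(-95, -1), 40))) = Mul(Add(Mul(85, 67), 4961), Add(2658, Mul(-96, 40))) = Mul(Add(5695, 4961), Add(2658, -3840)) = Mul(10656, -1182) = -12595392)
Mul(Add(-32864, Mul(-1, Add(-24607, Mul(-1, -993)))), Pow(E, -1)) = Mul(Add(-32864, Mul(-1, Add(-24607, Mul(-1, -993)))), Pow(-12595392, -1)) = Mul(Add(-32864, Mul(-1, Add(-24607, 993))), Rational(-1, 12595392)) = Mul(Add(-32864, Mul(-1, -23614)), Rational(-1, 12595392)) = Mul(Add(-32864, 23614), Rational(-1, 12595392)) = Mul(-9250, Rational(-1, 12595392)) = Rational(125, 170208)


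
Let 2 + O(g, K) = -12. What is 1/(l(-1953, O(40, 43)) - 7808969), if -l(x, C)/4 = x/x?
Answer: -1/7808973 ≈ -1.2806e-7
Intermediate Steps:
O(g, K) = -14 (O(g, K) = -2 - 12 = -14)
l(x, C) = -4 (l(x, C) = -4*x/x = -4*1 = -4)
1/(l(-1953, O(40, 43)) - 7808969) = 1/(-4 - 7808969) = 1/(-7808973) = -1/7808973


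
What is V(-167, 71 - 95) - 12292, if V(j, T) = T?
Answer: -12316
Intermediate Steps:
V(-167, 71 - 95) - 12292 = (71 - 95) - 12292 = -24 - 12292 = -12316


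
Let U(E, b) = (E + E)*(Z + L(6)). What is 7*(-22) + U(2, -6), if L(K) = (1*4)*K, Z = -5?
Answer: -78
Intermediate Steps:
L(K) = 4*K
U(E, b) = 38*E (U(E, b) = (E + E)*(-5 + 4*6) = (2*E)*(-5 + 24) = (2*E)*19 = 38*E)
7*(-22) + U(2, -6) = 7*(-22) + 38*2 = -154 + 76 = -78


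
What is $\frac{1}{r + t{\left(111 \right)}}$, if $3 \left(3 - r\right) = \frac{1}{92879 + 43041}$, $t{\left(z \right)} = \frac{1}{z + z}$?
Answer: $\frac{5029040}{15109761} \approx 0.33283$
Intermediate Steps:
$t{\left(z \right)} = \frac{1}{2 z}$
$r = \frac{1223279}{407760}$ ($r = 3 - \frac{1}{3 \left(92879 + 43041\right)} = 3 - \frac{1}{3 \cdot 135920} = 3 - \frac{1}{407760} = \frac{1223279}{407760} \approx 3.0$)
$\frac{1}{r + t{\left(111 \right)}} = \frac{1}{\frac{1223279}{407760} + \frac{1}{2 \cdot 111}} = \frac{1}{\frac{1223279}{407760} + \frac{1}{2} \cdot \frac{1}{111}} = \frac{1}{\frac{1223279}{407760} + \frac{1}{222}} = \frac{1}{\frac{15109761}{5029040}} = \frac{5029040}{15109761}$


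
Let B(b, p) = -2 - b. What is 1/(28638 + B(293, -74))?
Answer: 1/28343 ≈ 3.5282e-5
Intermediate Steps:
1/(28638 + B(293, -74)) = 1/(28638 + (-2 - 1*293)) = 1/(28638 + (-2 - 293)) = 1/(28638 - 295) = 1/28343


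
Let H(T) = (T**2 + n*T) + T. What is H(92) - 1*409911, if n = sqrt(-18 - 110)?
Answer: -401355 + 736*I*sqrt(2) ≈ -4.0136e+5 + 1040.9*I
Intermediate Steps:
n = 8*I*sqrt(2) (n = sqrt(-128) = 8*I*sqrt(2) ≈ 11.314*I)
H(T) = T + T**2 + 8*I*T*sqrt(2) (H(T) = (T**2 + (8*I*sqrt(2))*T) + T = (T**2 + 8*I*T*sqrt(2)) + T = T + T**2 + 8*I*T*sqrt(2))
H(92) - 1*409911 = 92*(1 + 92 + 8*I*sqrt(2)) - 1*409911 = 92*(93 + 8*I*sqrt(2)) - 409911 = (8556 + 736*I*sqrt(2)) - 409911 = -401355 + 736*I*sqrt(2)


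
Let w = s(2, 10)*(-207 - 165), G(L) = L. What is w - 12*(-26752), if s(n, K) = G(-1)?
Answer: 321396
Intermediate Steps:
s(n, K) = -1
w = 372 (w = -(-207 - 165) = -1*(-372) = 372)
w - 12*(-26752) = 372 - 12*(-26752) = 372 - 1*(-321024) = 372 + 321024 = 321396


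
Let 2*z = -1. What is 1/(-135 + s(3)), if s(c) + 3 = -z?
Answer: -2/275 ≈ -0.0072727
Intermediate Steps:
z = -½ (z = (½)*(-1) = -½ ≈ -0.50000)
s(c) = -5/2 (s(c) = -3 - 1*(-½) = -3 + ½ = -5/2)
1/(-135 + s(3)) = 1/(-135 - 5/2) = 1/(-275/2) = -2/275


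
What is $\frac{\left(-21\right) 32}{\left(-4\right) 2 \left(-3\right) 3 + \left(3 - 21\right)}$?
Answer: $- \frac{112}{9} \approx -12.444$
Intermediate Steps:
$\frac{\left(-21\right) 32}{\left(-4\right) 2 \left(-3\right) 3 + \left(3 - 21\right)} = - \frac{672}{\left(-8\right) \left(-3\right) 3 + \left(3 - 21\right)} = - \frac{672}{24 \cdot 3 - 18} = - \frac{672}{72 - 18} = - \frac{672}{54} = \left(-672\right) \frac{1}{54} = - \frac{112}{9}$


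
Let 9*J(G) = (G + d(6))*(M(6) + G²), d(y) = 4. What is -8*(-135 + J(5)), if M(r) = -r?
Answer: 928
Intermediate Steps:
J(G) = (-6 + G²)*(4 + G)/9 (J(G) = ((G + 4)*(-1*6 + G²))/9 = ((4 + G)*(-6 + G²))/9 = ((-6 + G²)*(4 + G))/9 = (-6 + G²)*(4 + G)/9)
-8*(-135 + J(5)) = -8*(-135 + (-8/3 - ⅔*5 + (⅑)*5³ + (4/9)*5²)) = -8*(-135 + (-8/3 - 10/3 + (⅑)*125 + (4/9)*25)) = -8*(-135 + (-8/3 - 10/3 + 125/9 + 100/9)) = -8*(-135 + 19) = -8*(-116) = 928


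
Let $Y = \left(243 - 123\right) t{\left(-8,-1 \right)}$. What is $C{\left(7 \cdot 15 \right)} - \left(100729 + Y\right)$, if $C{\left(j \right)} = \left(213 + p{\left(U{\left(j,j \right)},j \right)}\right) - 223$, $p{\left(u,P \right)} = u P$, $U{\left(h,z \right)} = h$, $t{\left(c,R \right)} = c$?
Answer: $-88754$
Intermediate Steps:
$p{\left(u,P \right)} = P u$
$Y = -960$ ($Y = \left(243 - 123\right) \left(-8\right) = 120 \left(-8\right) = -960$)
$C{\left(j \right)} = -10 + j^{2}$ ($C{\left(j \right)} = \left(213 + j j\right) - 223 = \left(213 + j^{2}\right) - 223 = -10 + j^{2}$)
$C{\left(7 \cdot 15 \right)} - \left(100729 + Y\right) = \left(-10 + \left(7 \cdot 15\right)^{2}\right) - 99769 = \left(-10 + 105^{2}\right) + \left(-100729 + 960\right) = \left(-10 + 11025\right) - 99769 = 11015 - 99769 = -88754$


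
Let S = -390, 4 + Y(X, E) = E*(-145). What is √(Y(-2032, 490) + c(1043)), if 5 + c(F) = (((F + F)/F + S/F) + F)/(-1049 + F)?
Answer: I*√2789671007886/6258 ≈ 266.9*I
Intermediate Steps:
Y(X, E) = -4 - 145*E (Y(X, E) = -4 + E*(-145) = -4 - 145*E)
c(F) = -5 + (2 + F - 390/F)/(-1049 + F) (c(F) = -5 + (((F + F)/F - 390/F) + F)/(-1049 + F) = -5 + (((2*F)/F - 390/F) + F)/(-1049 + F) = -5 + ((2 - 390/F) + F)/(-1049 + F) = -5 + (2 + F - 390/F)/(-1049 + F))
√(Y(-2032, 490) + c(1043)) = √((-4 - 145*490) + (-390 - 4*1043² + 5247*1043)/(1043*(-1049 + 1043))) = √((-4 - 71050) + (1/1043)*(-390 - 4*1087849 + 5472621)/(-6)) = √(-71054 + (1/1043)*(-⅙)*(-390 - 4351396 + 5472621)) = √(-71054 + (1/1043)*(-⅙)*1120835) = √(-71054 - 1120835/6258) = √(-445776767/6258) = I*√2789671007886/6258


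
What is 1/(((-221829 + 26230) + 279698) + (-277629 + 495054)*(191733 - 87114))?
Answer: 1/22746870174 ≈ 4.3962e-11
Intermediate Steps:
1/(((-221829 + 26230) + 279698) + (-277629 + 495054)*(191733 - 87114)) = 1/((-195599 + 279698) + 217425*104619) = 1/(84099 + 22746786075) = 1/22746870174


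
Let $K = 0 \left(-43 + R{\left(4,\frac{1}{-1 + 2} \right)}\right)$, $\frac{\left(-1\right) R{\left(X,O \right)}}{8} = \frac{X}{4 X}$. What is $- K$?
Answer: $0$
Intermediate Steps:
$R{\left(X,O \right)} = -2$ ($R{\left(X,O \right)} = - 8 \frac{X}{4 X} = - 8 X \frac{1}{4 X} = \left(-8\right) \frac{1}{4} = -2$)
$K = 0$ ($K = 0 \left(-43 - 2\right) = 0 \left(-45\right) = 0$)
$- K = \left(-1\right) 0 = 0$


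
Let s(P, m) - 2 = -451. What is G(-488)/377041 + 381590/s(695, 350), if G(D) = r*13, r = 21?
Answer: -20553564659/24184487 ≈ -849.87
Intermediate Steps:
s(P, m) = -449 (s(P, m) = 2 - 451 = -449)
G(D) = 273 (G(D) = 21*13 = 273)
G(-488)/377041 + 381590/s(695, 350) = 273/377041 + 381590/(-449) = 273*(1/377041) + 381590*(-1/449) = 39/53863 - 381590/449 = -20553564659/24184487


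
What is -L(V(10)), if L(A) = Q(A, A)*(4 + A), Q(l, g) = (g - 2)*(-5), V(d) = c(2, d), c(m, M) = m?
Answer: 0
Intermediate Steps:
V(d) = 2
Q(l, g) = 10 - 5*g (Q(l, g) = (-2 + g)*(-5) = 10 - 5*g)
L(A) = (4 + A)*(10 - 5*A) (L(A) = (10 - 5*A)*(4 + A) = (4 + A)*(10 - 5*A))
-L(V(10)) = -(-5)*(-2 + 2)*(4 + 2) = -(-5)*0*6 = -1*0 = 0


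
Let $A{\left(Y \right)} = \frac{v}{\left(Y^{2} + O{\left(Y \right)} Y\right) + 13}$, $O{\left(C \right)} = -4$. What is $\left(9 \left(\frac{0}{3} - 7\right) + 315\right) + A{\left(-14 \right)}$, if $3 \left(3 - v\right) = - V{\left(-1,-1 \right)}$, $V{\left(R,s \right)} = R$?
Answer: $\frac{200348}{795} \approx 252.01$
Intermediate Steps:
$v = \frac{8}{3}$ ($v = 3 - \frac{\left(-1\right) \left(-1\right)}{3} = 3 - \frac{1}{3} = \frac{8}{3} \approx 2.6667$)
$A{\left(Y \right)} = \frac{8}{3 \left(13 + Y^{2} - 4 Y\right)}$ ($A{\left(Y \right)} = \frac{8}{3 \left(\left(Y^{2} - 4 Y\right) + 13\right)} = \frac{8}{3 \left(13 + Y^{2} - 4 Y\right)}$)
$\left(9 \left(\frac{0}{3} - 7\right) + 315\right) + A{\left(-14 \right)} = \left(9 \left(\frac{0}{3} - 7\right) + 315\right) + \frac{8}{3 \left(13 + \left(-14\right)^{2} - -56\right)} = \left(9 \left(0 \cdot \frac{1}{3} - 7\right) + 315\right) + \frac{8}{3 \left(13 + 196 + 56\right)} = \left(9 \left(0 - 7\right) + 315\right) + \frac{8}{3 \cdot 265} = \left(9 \left(-7\right) + 315\right) + \frac{8}{3} \cdot \frac{1}{265} = \left(-63 + 315\right) + \frac{8}{795} = 252 + \frac{8}{795} = \frac{200348}{795}$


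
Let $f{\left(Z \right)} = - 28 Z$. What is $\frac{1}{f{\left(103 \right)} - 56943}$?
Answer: $- \frac{1}{59827} \approx -1.6715 \cdot 10^{-5}$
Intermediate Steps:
$\frac{1}{f{\left(103 \right)} - 56943} = \frac{1}{\left(-28\right) 103 - 56943} = \frac{1}{-2884 - 56943} = \frac{1}{-59827} = - \frac{1}{59827}$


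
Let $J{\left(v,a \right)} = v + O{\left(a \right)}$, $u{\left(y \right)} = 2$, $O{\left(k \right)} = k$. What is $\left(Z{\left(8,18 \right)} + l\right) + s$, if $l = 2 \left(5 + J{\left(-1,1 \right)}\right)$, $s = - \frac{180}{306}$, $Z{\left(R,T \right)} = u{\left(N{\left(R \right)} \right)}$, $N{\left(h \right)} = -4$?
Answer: $\frac{194}{17} \approx 11.412$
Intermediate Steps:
$Z{\left(R,T \right)} = 2$
$J{\left(v,a \right)} = a + v$ ($J{\left(v,a \right)} = v + a = a + v$)
$s = - \frac{10}{17}$ ($s = \left(-180\right) \frac{1}{306} = - \frac{10}{17} \approx -0.58823$)
$l = 10$ ($l = 2 \left(5 + \left(1 - 1\right)\right) = 2 \left(5 + 0\right) = 2 \cdot 5 = 10$)
$\left(Z{\left(8,18 \right)} + l\right) + s = \left(2 + 10\right) - \frac{10}{17} = 12 - \frac{10}{17} = \frac{194}{17}$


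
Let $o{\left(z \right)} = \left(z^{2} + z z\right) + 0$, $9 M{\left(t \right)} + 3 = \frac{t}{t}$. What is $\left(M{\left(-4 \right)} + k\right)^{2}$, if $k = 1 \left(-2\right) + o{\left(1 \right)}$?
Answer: $\frac{4}{81} \approx 0.049383$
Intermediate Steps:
$M{\left(t \right)} = - \frac{2}{9}$ ($M{\left(t \right)} = - \frac{1}{3} + \frac{t \frac{1}{t}}{9} = - \frac{1}{3} + \frac{1}{9} \cdot 1 = - \frac{1}{3} + \frac{1}{9} = - \frac{2}{9}$)
$o{\left(z \right)} = 2 z^{2}$ ($o{\left(z \right)} = \left(z^{2} + z^{2}\right) + 0 = 2 z^{2} + 0 = 2 z^{2}$)
$k = 0$ ($k = 1 \left(-2\right) + 2 \cdot 1^{2} = -2 + 2 \cdot 1 = -2 + 2 = 0$)
$\left(M{\left(-4 \right)} + k\right)^{2} = \left(- \frac{2}{9} + 0\right)^{2} = \left(- \frac{2}{9}\right)^{2} = \frac{4}{81}$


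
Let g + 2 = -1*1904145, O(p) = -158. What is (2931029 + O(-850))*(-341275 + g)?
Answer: -6581042222562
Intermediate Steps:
g = -1904147 (g = -2 - 1*1904145 = -2 - 1904145 = -1904147)
(2931029 + O(-850))*(-341275 + g) = (2931029 - 158)*(-341275 - 1904147) = 2930871*(-2245422) = -6581042222562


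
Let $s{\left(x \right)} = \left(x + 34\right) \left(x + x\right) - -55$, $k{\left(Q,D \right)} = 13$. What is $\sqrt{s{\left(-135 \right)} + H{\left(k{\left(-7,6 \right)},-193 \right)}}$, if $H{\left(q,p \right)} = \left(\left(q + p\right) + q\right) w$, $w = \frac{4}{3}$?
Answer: $\frac{\sqrt{243921}}{3} \approx 164.63$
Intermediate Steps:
$w = \frac{4}{3}$ ($w = 4 \cdot \frac{1}{3} = \frac{4}{3} \approx 1.3333$)
$s{\left(x \right)} = 55 + 2 x \left(34 + x\right)$ ($s{\left(x \right)} = \left(34 + x\right) 2 x + 55 = 2 x \left(34 + x\right) + 55 = 55 + 2 x \left(34 + x\right)$)
$H{\left(q,p \right)} = \frac{4 p}{3} + \frac{8 q}{3}$ ($H{\left(q,p \right)} = \left(\left(q + p\right) + q\right) \frac{4}{3} = \left(\left(p + q\right) + q\right) \frac{4}{3} = \left(p + 2 q\right) \frac{4}{3} = \frac{4 p}{3} + \frac{8 q}{3}$)
$\sqrt{s{\left(-135 \right)} + H{\left(k{\left(-7,6 \right)},-193 \right)}} = \sqrt{\left(55 + 2 \left(-135\right)^{2} + 68 \left(-135\right)\right) + \left(\frac{4}{3} \left(-193\right) + \frac{8}{3} \cdot 13\right)} = \sqrt{\left(55 + 2 \cdot 18225 - 9180\right) + \left(- \frac{772}{3} + \frac{104}{3}\right)} = \sqrt{\left(55 + 36450 - 9180\right) - \frac{668}{3}} = \sqrt{27325 - \frac{668}{3}} = \sqrt{\frac{81307}{3}} = \frac{\sqrt{243921}}{3}$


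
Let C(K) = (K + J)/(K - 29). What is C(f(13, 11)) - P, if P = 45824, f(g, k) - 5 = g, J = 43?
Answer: -504125/11 ≈ -45830.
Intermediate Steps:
f(g, k) = 5 + g
C(K) = (43 + K)/(-29 + K) (C(K) = (K + 43)/(K - 29) = (43 + K)/(-29 + K))
C(f(13, 11)) - P = (43 + (5 + 13))/(-29 + (5 + 13)) - 1*45824 = (43 + 18)/(-29 + 18) - 45824 = 61/(-11) - 45824 = -1/11*61 - 45824 = -61/11 - 45824 = -504125/11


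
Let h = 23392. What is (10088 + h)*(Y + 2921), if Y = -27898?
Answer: -836229960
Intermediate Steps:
(10088 + h)*(Y + 2921) = (10088 + 23392)*(-27898 + 2921) = 33480*(-24977) = -836229960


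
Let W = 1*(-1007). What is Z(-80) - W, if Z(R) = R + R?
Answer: 847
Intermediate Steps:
Z(R) = 2*R
W = -1007
Z(-80) - W = 2*(-80) - 1*(-1007) = -160 + 1007 = 847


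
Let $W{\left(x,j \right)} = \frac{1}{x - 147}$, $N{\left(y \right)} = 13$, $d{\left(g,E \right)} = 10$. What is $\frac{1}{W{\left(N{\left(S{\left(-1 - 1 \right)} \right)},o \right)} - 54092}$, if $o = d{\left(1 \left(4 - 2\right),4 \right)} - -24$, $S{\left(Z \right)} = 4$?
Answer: $- \frac{134}{7248329} \approx -1.8487 \cdot 10^{-5}$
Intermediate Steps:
$o = 34$ ($o = 10 - -24 = 10 + 24 = 34$)
$W{\left(x,j \right)} = \frac{1}{-147 + x}$
$\frac{1}{W{\left(N{\left(S{\left(-1 - 1 \right)} \right)},o \right)} - 54092} = \frac{1}{\frac{1}{-147 + 13} - 54092} = \frac{1}{\frac{1}{-134} - 54092} = \frac{1}{- \frac{1}{134} - 54092} = \frac{1}{- \frac{7248329}{134}} = - \frac{134}{7248329}$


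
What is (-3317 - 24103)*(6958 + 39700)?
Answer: -1279362360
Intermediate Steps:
(-3317 - 24103)*(6958 + 39700) = -27420*46658 = -1279362360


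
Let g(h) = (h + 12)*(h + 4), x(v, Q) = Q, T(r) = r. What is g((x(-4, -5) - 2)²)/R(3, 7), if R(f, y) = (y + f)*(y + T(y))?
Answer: 3233/140 ≈ 23.093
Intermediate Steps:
R(f, y) = 2*y*(f + y) (R(f, y) = (y + f)*(y + y) = (f + y)*(2*y) = 2*y*(f + y))
g(h) = (4 + h)*(12 + h) (g(h) = (12 + h)*(4 + h) = (4 + h)*(12 + h))
g((x(-4, -5) - 2)²)/R(3, 7) = (48 + ((-5 - 2)²)² + 16*(-5 - 2)²)/((2*7*(3 + 7))) = (48 + ((-7)²)² + 16*(-7)²)/((2*7*10)) = (48 + 49² + 16*49)/140 = (48 + 2401 + 784)*(1/140) = 3233*(1/140) = 3233/140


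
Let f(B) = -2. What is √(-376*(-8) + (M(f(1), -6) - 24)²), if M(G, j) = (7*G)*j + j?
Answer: 2*√1481 ≈ 76.968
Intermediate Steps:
M(G, j) = j + 7*G*j (M(G, j) = 7*G*j + j = j + 7*G*j)
√(-376*(-8) + (M(f(1), -6) - 24)²) = √(-376*(-8) + (-6*(1 + 7*(-2)) - 24)²) = √(3008 + (-6*(1 - 14) - 24)²) = √(3008 + (-6*(-13) - 24)²) = √(3008 + (78 - 24)²) = √(3008 + 54²) = √(3008 + 2916) = √5924 = 2*√1481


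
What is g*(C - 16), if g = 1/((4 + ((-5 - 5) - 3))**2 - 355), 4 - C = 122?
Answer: 67/137 ≈ 0.48905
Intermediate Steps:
C = -118 (C = 4 - 1*122 = 4 - 122 = -118)
g = -1/274 (g = 1/((4 + (-10 - 3))**2 - 355) = 1/((4 - 13)**2 - 355) = 1/((-9)**2 - 355) = 1/(81 - 355) = 1/(-274) = -1/274 ≈ -0.0036496)
g*(C - 16) = -(-118 - 16)/274 = -1/274*(-134) = 67/137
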